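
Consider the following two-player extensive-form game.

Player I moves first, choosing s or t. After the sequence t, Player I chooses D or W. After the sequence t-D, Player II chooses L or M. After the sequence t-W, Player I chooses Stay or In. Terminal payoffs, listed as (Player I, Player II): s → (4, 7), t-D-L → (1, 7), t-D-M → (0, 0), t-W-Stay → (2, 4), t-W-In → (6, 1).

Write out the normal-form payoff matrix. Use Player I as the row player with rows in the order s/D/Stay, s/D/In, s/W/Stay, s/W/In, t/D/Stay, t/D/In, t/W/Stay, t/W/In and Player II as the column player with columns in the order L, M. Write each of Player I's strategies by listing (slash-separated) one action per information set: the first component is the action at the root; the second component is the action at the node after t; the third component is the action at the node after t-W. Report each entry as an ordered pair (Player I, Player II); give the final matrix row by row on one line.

                L        M
s/D/Stay    (4,7)    (4,7)
  s/D/In    (4,7)    (4,7)
s/W/Stay    (4,7)    (4,7)
  s/W/In    (4,7)    (4,7)
t/D/Stay    (1,7)    (0,0)
  t/D/In    (1,7)    (0,0)
t/W/Stay    (2,4)    (2,4)
  t/W/In    (6,1)    (6,1)

s/D/Stay: (4,7) (4,7) | s/D/In: (4,7) (4,7) | s/W/Stay: (4,7) (4,7) | s/W/In: (4,7) (4,7) | t/D/Stay: (1,7) (0,0) | t/D/In: (1,7) (0,0) | t/W/Stay: (2,4) (2,4) | t/W/In: (6,1) (6,1)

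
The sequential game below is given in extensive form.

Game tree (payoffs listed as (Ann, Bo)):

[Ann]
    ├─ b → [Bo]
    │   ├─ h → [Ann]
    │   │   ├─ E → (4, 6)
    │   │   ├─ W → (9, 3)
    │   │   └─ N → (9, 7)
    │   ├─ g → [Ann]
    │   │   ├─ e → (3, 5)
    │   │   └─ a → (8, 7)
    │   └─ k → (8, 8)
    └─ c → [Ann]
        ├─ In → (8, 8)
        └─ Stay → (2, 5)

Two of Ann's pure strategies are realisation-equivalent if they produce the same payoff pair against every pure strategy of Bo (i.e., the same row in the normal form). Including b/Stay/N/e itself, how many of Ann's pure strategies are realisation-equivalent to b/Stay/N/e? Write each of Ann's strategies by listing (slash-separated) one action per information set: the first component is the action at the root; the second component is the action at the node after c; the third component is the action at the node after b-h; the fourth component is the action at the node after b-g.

2

Row for b/Stay/N/e (columns h, g, k): (9,7) (3,5) (8,8).
Under b/Stay/N/e, Ann's choice at the node after c can never be reached regardless of what Bo does, so varying those choices leaves every outcome unchanged.
Holding the reachable choices fixed and varying the unreachable one freely already gives 2 equivalent strategies.
No other strategy reproduces this row, so those 2 are the full class: b/In/N/e, b/Stay/N/e.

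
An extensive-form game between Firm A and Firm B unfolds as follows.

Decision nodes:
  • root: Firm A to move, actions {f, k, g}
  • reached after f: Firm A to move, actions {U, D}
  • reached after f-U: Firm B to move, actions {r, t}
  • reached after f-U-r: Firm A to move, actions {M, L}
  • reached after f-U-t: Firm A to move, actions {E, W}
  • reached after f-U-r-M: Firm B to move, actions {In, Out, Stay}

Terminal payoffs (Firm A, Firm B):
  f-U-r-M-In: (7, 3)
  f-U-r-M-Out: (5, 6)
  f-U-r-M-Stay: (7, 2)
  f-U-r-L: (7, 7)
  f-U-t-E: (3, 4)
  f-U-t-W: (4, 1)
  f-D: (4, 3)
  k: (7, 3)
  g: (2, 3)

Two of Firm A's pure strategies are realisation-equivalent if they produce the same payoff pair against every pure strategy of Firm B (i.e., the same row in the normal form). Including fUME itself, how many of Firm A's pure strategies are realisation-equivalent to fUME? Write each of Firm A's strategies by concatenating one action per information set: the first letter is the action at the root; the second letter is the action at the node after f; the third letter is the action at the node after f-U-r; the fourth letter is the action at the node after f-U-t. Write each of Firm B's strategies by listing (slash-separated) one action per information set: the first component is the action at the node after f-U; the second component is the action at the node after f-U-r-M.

Row for fUME (columns r/In, r/Out, r/Stay, t/In, t/Out, t/Stay): (7,3) (5,6) (7,2) (3,4) (3,4) (3,4).
Every one of Firm A's information sets is on the play path for some reply by Firm B when Firm A follows fUME.
Changing the action at any of them therefore changes at least one column, so only fUME itself gives this row.

1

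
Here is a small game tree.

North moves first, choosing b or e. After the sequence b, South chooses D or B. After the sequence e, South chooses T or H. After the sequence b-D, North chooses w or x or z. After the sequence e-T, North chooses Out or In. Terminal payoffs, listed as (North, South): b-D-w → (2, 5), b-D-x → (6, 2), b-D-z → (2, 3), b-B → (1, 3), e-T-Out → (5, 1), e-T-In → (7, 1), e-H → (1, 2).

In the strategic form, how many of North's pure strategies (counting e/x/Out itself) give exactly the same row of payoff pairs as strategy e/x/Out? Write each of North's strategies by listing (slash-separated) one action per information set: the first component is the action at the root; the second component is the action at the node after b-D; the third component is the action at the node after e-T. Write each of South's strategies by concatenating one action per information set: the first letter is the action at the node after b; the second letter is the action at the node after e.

Row for e/x/Out (columns DT, DH, BT, BH): (5,1) (1,2) (5,1) (1,2).
Under e/x/Out, North's choice at the node after b-D can never be reached regardless of what South does, so varying those choices leaves every outcome unchanged.
Holding the reachable choices fixed and varying the unreachable one freely already gives 3 equivalent strategies.
No other strategy reproduces this row, so those 3 are the full class: e/w/Out, e/x/Out, e/z/Out.

3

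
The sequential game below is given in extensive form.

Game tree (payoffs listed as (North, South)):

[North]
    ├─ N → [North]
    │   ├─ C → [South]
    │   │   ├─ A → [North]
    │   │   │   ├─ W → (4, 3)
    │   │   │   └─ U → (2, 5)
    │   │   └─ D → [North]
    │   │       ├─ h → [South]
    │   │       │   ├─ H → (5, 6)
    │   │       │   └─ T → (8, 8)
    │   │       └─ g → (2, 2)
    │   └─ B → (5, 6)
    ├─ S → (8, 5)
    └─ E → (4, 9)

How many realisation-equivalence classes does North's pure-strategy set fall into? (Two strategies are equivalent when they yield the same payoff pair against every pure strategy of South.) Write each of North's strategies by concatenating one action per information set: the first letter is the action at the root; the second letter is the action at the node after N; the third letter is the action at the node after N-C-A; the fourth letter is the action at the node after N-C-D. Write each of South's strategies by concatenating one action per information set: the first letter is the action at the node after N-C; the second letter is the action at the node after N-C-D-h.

7

North has 24 pure strategies: NCWh, NCWg, NCUh, NCUg, NBWh, NBWg, NBUh, NBUg, SCWh, SCWg, SCUh, SCUg, SBWh, SBWg, SBUh, SBUg, ECWh, ECWg, ECUh, ECUg, EBWh, EBWg, EBUh, EBUg. Columns: AH, AT, DH, DT.
{NCWh} → row (4,3) (4,3) (5,6) (8,8)
{NCWg} → row (4,3) (4,3) (2,2) (2,2)
{NCUh} → row (2,5) (2,5) (5,6) (8,8)
{NCUg} → row (2,5) (2,5) (2,2) (2,2)
{NBWh, NBWg, NBUh, NBUg} → row (5,6) (5,6) (5,6) (5,6)
{SCWh, SCWg, SCUh, SCUg, SBWh, SBWg, SBUh, SBUg} → row (8,5) (8,5) (8,5) (8,5)
{ECWh, ECWg, ECUh, ECUg, EBWh, EBWg, EBUh, EBUg} → row (4,9) (4,9) (4,9) (4,9)
That's 7 distinct rows out of 24 strategies.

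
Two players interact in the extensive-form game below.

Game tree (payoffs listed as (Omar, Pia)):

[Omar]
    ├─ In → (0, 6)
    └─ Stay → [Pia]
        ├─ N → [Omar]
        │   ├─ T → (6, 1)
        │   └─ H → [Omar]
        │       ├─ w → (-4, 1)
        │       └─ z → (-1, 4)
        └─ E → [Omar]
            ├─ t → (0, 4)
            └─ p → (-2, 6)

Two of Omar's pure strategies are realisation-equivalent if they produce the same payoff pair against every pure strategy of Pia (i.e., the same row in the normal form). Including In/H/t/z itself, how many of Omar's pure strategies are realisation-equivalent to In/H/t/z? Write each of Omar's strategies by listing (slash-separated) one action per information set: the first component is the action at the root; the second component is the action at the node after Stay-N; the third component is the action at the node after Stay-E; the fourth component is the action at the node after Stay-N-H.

Row for In/H/t/z (columns N, E): (0,6) (0,6).
Under In/H/t/z, Omar's choice at the node after Stay-N and at the node after Stay-E and at the node after Stay-N-H can never be reached regardless of what Pia does, so varying those choices leaves every outcome unchanged.
Holding the reachable choices fixed and varying the unreachable ones freely already gives 2 × 2 × 2 = 8 equivalent strategies.
No other strategy reproduces this row, so those 8 are the full class: In/T/t/w, In/T/t/z, In/T/p/w, In/T/p/z, In/H/t/w, In/H/t/z, In/H/p/w, In/H/p/z.

8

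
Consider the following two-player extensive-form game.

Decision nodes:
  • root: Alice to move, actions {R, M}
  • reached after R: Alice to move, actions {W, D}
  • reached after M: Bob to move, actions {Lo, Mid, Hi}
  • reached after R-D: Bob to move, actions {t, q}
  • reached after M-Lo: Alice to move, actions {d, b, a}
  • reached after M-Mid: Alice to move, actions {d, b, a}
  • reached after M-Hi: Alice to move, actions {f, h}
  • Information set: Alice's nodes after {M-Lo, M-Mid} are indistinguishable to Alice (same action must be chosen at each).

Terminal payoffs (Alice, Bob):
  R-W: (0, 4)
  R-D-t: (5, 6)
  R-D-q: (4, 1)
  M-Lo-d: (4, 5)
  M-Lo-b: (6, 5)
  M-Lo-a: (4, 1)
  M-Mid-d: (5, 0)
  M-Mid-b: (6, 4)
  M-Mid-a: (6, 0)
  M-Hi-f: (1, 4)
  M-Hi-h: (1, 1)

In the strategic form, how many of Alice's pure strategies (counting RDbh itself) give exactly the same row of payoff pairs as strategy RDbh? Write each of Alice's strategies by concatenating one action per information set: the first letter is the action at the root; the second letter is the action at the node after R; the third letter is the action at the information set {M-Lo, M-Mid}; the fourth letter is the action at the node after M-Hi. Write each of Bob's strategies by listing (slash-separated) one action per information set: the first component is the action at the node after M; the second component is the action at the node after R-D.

Row for RDbh (columns Lo/t, Lo/q, Mid/t, Mid/q, Hi/t, Hi/q): (5,6) (4,1) (5,6) (4,1) (5,6) (4,1).
Under RDbh, Alice's choice at the information set {M-Lo, M-Mid} and at the node after M-Hi can never be reached regardless of what Bob does, so varying those choices leaves every outcome unchanged.
Holding the reachable choices fixed and varying the unreachable ones freely already gives 3 × 2 = 6 equivalent strategies.
No other strategy reproduces this row, so those 6 are the full class: RDdf, RDdh, RDbf, RDbh, RDaf, RDah.

6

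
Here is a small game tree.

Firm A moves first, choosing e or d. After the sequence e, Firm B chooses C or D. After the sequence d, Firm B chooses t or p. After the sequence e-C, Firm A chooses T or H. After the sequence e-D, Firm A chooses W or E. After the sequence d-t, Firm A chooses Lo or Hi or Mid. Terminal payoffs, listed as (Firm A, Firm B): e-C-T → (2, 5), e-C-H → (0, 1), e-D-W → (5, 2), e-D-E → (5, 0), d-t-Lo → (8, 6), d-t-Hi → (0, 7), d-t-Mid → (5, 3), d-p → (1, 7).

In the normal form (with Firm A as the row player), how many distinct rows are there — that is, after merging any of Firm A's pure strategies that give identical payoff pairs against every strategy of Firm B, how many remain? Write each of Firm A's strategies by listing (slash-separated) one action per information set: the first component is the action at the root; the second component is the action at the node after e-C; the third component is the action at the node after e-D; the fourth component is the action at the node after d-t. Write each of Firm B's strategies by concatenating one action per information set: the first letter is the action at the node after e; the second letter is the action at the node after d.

Firm A has 24 pure strategies: e/T/W/Lo, e/T/W/Hi, e/T/W/Mid, e/T/E/Lo, e/T/E/Hi, e/T/E/Mid, e/H/W/Lo, e/H/W/Hi, e/H/W/Mid, e/H/E/Lo, e/H/E/Hi, e/H/E/Mid, d/T/W/Lo, d/T/W/Hi, d/T/W/Mid, d/T/E/Lo, d/T/E/Hi, d/T/E/Mid, d/H/W/Lo, d/H/W/Hi, d/H/W/Mid, d/H/E/Lo, d/H/E/Hi, d/H/E/Mid. Columns: Ct, Cp, Dt, Dp.
{e/T/W/Lo, e/T/W/Hi, e/T/W/Mid} → row (2,5) (2,5) (5,2) (5,2)
{e/T/E/Lo, e/T/E/Hi, e/T/E/Mid} → row (2,5) (2,5) (5,0) (5,0)
{e/H/W/Lo, e/H/W/Hi, e/H/W/Mid} → row (0,1) (0,1) (5,2) (5,2)
{e/H/E/Lo, e/H/E/Hi, e/H/E/Mid} → row (0,1) (0,1) (5,0) (5,0)
{d/T/W/Lo, d/T/E/Lo, d/H/W/Lo, d/H/E/Lo} → row (8,6) (1,7) (8,6) (1,7)
{d/T/W/Hi, d/T/E/Hi, d/H/W/Hi, d/H/E/Hi} → row (0,7) (1,7) (0,7) (1,7)
{d/T/W/Mid, d/T/E/Mid, d/H/W/Mid, d/H/E/Mid} → row (5,3) (1,7) (5,3) (1,7)
That's 7 distinct rows out of 24 strategies.

7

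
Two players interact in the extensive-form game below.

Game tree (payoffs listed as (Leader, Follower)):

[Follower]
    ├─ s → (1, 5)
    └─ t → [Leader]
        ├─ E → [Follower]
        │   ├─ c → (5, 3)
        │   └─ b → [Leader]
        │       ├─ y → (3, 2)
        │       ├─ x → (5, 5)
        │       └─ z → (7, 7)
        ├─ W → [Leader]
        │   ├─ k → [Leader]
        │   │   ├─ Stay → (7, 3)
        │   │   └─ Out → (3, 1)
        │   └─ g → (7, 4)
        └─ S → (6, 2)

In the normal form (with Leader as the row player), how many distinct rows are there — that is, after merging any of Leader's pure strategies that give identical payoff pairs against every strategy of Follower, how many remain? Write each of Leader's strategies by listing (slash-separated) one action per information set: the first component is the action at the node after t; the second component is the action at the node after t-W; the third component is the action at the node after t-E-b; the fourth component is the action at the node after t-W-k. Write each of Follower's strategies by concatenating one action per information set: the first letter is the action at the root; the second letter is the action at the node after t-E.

Leader has 36 pure strategies: E/k/y/Stay, E/k/y/Out, E/k/x/Stay, E/k/x/Out, E/k/z/Stay, E/k/z/Out, E/g/y/Stay, E/g/y/Out, E/g/x/Stay, E/g/x/Out, E/g/z/Stay, E/g/z/Out, W/k/y/Stay, W/k/y/Out, W/k/x/Stay, W/k/x/Out, W/k/z/Stay, W/k/z/Out, W/g/y/Stay, W/g/y/Out, W/g/x/Stay, W/g/x/Out, W/g/z/Stay, W/g/z/Out, S/k/y/Stay, S/k/y/Out, S/k/x/Stay, S/k/x/Out, S/k/z/Stay, S/k/z/Out, S/g/y/Stay, S/g/y/Out, S/g/x/Stay, S/g/x/Out, S/g/z/Stay, S/g/z/Out. Columns: sc, sb, tc, tb.
{E/k/y/Stay, E/k/y/Out, E/g/y/Stay, E/g/y/Out} → row (1,5) (1,5) (5,3) (3,2)
{E/k/x/Stay, E/k/x/Out, E/g/x/Stay, E/g/x/Out} → row (1,5) (1,5) (5,3) (5,5)
{E/k/z/Stay, E/k/z/Out, E/g/z/Stay, E/g/z/Out} → row (1,5) (1,5) (5,3) (7,7)
{W/k/y/Stay, W/k/x/Stay, W/k/z/Stay} → row (1,5) (1,5) (7,3) (7,3)
{W/k/y/Out, W/k/x/Out, W/k/z/Out} → row (1,5) (1,5) (3,1) (3,1)
{W/g/y/Stay, W/g/y/Out, W/g/x/Stay, W/g/x/Out, W/g/z/Stay, W/g/z/Out} → row (1,5) (1,5) (7,4) (7,4)
{S/k/y/Stay, S/k/y/Out, S/k/x/Stay, S/k/x/Out, S/k/z/Stay, S/k/z/Out, S/g/y/Stay, S/g/y/Out, S/g/x/Stay, S/g/x/Out, S/g/z/Stay, S/g/z/Out} → row (1,5) (1,5) (6,2) (6,2)
That's 7 distinct rows out of 36 strategies.

7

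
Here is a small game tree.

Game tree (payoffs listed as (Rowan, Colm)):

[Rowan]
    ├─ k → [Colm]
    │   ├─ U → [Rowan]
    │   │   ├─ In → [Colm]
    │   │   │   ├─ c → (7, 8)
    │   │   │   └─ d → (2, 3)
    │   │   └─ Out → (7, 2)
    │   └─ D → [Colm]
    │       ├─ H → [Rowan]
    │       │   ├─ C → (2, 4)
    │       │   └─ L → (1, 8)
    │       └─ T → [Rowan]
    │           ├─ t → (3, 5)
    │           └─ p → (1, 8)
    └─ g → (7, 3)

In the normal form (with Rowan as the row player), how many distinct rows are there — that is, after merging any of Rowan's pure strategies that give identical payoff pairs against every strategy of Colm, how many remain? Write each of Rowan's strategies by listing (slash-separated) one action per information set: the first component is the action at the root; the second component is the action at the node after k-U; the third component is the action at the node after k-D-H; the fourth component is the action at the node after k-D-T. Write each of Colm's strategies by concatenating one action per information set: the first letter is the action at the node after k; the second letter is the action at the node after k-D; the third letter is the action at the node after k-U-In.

9

Rowan has 16 pure strategies: k/In/C/t, k/In/C/p, k/In/L/t, k/In/L/p, k/Out/C/t, k/Out/C/p, k/Out/L/t, k/Out/L/p, g/In/C/t, g/In/C/p, g/In/L/t, g/In/L/p, g/Out/C/t, g/Out/C/p, g/Out/L/t, g/Out/L/p. Columns: UHc, UHd, UTc, UTd, DHc, DHd, DTc, DTd.
{k/In/C/t} → row (7,8) (2,3) (7,8) (2,3) (2,4) (2,4) (3,5) (3,5)
{k/In/C/p} → row (7,8) (2,3) (7,8) (2,3) (2,4) (2,4) (1,8) (1,8)
{k/In/L/t} → row (7,8) (2,3) (7,8) (2,3) (1,8) (1,8) (3,5) (3,5)
{k/In/L/p} → row (7,8) (2,3) (7,8) (2,3) (1,8) (1,8) (1,8) (1,8)
{k/Out/C/t} → row (7,2) (7,2) (7,2) (7,2) (2,4) (2,4) (3,5) (3,5)
{k/Out/C/p} → row (7,2) (7,2) (7,2) (7,2) (2,4) (2,4) (1,8) (1,8)
{k/Out/L/t} → row (7,2) (7,2) (7,2) (7,2) (1,8) (1,8) (3,5) (3,5)
{k/Out/L/p} → row (7,2) (7,2) (7,2) (7,2) (1,8) (1,8) (1,8) (1,8)
{g/In/C/t, g/In/C/p, g/In/L/t, g/In/L/p, g/Out/C/t, g/Out/C/p, g/Out/L/t, g/Out/L/p} → row (7,3) (7,3) (7,3) (7,3) (7,3) (7,3) (7,3) (7,3)
That's 9 distinct rows out of 16 strategies.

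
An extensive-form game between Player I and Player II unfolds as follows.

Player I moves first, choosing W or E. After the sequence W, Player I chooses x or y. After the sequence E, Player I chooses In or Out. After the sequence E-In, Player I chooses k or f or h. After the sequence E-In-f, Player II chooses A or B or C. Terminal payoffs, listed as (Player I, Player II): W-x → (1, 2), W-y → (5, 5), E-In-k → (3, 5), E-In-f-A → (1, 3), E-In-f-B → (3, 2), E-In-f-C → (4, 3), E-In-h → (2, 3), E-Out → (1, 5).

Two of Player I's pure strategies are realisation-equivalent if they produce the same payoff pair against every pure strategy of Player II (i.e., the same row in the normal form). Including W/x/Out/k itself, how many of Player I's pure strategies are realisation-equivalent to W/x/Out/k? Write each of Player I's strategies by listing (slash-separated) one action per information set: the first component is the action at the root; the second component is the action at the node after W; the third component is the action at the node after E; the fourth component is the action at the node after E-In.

Row for W/x/Out/k (columns A, B, C): (1,2) (1,2) (1,2).
Under W/x/Out/k, Player I's choice at the node after E and at the node after E-In can never be reached regardless of what Player II does, so varying those choices leaves every outcome unchanged.
Holding the reachable choices fixed and varying the unreachable ones freely already gives 2 × 3 = 6 equivalent strategies.
No other strategy reproduces this row, so those 6 are the full class: W/x/In/k, W/x/In/f, W/x/In/h, W/x/Out/k, W/x/Out/f, W/x/Out/h.

6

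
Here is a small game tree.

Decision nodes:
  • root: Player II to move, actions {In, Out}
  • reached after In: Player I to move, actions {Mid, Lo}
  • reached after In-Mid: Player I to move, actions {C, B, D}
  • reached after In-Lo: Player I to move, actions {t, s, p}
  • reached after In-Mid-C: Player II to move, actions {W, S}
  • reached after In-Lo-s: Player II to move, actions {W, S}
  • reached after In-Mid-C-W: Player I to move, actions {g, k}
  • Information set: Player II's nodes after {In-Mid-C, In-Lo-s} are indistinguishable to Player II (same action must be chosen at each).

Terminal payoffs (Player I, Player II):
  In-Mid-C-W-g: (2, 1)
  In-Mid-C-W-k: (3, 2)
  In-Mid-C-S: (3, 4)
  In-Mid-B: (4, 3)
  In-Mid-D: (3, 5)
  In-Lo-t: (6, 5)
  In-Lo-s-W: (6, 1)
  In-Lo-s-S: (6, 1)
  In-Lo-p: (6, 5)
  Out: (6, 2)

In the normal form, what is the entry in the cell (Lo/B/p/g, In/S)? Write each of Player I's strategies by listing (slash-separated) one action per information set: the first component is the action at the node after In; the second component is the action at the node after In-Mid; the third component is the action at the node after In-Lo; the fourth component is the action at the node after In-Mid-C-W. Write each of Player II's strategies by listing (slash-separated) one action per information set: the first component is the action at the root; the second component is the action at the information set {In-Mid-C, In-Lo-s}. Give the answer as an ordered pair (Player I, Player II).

Trace the play path from the root:
  Player II plays In
  Player I plays Lo at [In]
  Player I plays p at [In-Lo]
→ terminal payoff (6, 5).
(Player I's choice at the node after In-Mid is never reached on this path, so it doesn't affect the outcome.)

(6, 5)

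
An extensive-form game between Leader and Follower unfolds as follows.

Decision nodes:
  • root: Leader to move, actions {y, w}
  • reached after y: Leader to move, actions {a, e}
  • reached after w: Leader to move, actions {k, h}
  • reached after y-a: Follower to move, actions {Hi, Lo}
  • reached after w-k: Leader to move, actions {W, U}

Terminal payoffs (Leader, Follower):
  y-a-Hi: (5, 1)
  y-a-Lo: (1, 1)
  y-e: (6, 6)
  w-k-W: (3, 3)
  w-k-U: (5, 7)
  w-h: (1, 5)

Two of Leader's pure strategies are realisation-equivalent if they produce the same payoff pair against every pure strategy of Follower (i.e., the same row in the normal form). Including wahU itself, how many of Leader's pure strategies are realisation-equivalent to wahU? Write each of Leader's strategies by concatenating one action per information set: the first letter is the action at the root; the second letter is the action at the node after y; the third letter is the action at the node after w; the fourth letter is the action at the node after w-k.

Row for wahU (columns Hi, Lo): (1,5) (1,5).
Under wahU, Leader's choice at the node after y and at the node after w-k can never be reached regardless of what Follower does, so varying those choices leaves every outcome unchanged.
Holding the reachable choices fixed and varying the unreachable ones freely already gives 2 × 2 = 4 equivalent strategies.
No other strategy reproduces this row, so those 4 are the full class: wahW, wahU, wehW, wehU.

4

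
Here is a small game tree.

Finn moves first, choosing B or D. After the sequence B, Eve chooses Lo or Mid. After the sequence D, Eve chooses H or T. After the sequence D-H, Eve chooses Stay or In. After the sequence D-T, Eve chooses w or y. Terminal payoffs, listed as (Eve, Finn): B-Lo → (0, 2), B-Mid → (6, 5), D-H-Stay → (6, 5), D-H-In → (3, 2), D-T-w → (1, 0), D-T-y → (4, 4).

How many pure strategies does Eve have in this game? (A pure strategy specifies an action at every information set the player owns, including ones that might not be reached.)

16

Eve owns the node after B with actions {Lo, Mid} — two choices.
Eve owns the node after D with actions {H, T} — two choices.
Eve owns the node after D-H with actions {Stay, In} — two choices.
Eve owns the node after D-T with actions {w, y} — two choices.
A pure strategy fixes one action at each information set independently, so the count is the product 2 × 2 × 2 × 2 = 16.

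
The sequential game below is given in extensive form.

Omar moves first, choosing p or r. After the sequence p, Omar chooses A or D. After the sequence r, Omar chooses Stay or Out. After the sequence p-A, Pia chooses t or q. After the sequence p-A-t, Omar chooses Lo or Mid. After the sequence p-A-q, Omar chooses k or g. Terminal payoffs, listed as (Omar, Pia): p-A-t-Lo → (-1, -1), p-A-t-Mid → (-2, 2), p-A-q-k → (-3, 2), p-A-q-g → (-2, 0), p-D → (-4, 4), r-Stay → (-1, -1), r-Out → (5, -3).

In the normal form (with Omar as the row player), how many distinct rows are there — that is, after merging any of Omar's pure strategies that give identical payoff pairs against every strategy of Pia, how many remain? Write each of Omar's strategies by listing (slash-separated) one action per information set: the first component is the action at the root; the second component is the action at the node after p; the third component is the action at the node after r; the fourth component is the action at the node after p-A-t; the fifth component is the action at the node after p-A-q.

Omar has 32 pure strategies: p/A/Stay/Lo/k, p/A/Stay/Lo/g, p/A/Stay/Mid/k, p/A/Stay/Mid/g, p/A/Out/Lo/k, p/A/Out/Lo/g, p/A/Out/Mid/k, p/A/Out/Mid/g, p/D/Stay/Lo/k, p/D/Stay/Lo/g, p/D/Stay/Mid/k, p/D/Stay/Mid/g, p/D/Out/Lo/k, p/D/Out/Lo/g, p/D/Out/Mid/k, p/D/Out/Mid/g, r/A/Stay/Lo/k, r/A/Stay/Lo/g, r/A/Stay/Mid/k, r/A/Stay/Mid/g, r/A/Out/Lo/k, r/A/Out/Lo/g, r/A/Out/Mid/k, r/A/Out/Mid/g, r/D/Stay/Lo/k, r/D/Stay/Lo/g, r/D/Stay/Mid/k, r/D/Stay/Mid/g, r/D/Out/Lo/k, r/D/Out/Lo/g, r/D/Out/Mid/k, r/D/Out/Mid/g. Columns: t, q.
{p/A/Stay/Lo/k, p/A/Out/Lo/k} → row (-1,-1) (-3,2)
{p/A/Stay/Lo/g, p/A/Out/Lo/g} → row (-1,-1) (-2,0)
{p/A/Stay/Mid/k, p/A/Out/Mid/k} → row (-2,2) (-3,2)
{p/A/Stay/Mid/g, p/A/Out/Mid/g} → row (-2,2) (-2,0)
{p/D/Stay/Lo/k, p/D/Stay/Lo/g, p/D/Stay/Mid/k, p/D/Stay/Mid/g, p/D/Out/Lo/k, p/D/Out/Lo/g, p/D/Out/Mid/k, p/D/Out/Mid/g} → row (-4,4) (-4,4)
{r/A/Stay/Lo/k, r/A/Stay/Lo/g, r/A/Stay/Mid/k, r/A/Stay/Mid/g, r/D/Stay/Lo/k, r/D/Stay/Lo/g, r/D/Stay/Mid/k, r/D/Stay/Mid/g} → row (-1,-1) (-1,-1)
{r/A/Out/Lo/k, r/A/Out/Lo/g, r/A/Out/Mid/k, r/A/Out/Mid/g, r/D/Out/Lo/k, r/D/Out/Lo/g, r/D/Out/Mid/k, r/D/Out/Mid/g} → row (5,-3) (5,-3)
That's 7 distinct rows out of 32 strategies.

7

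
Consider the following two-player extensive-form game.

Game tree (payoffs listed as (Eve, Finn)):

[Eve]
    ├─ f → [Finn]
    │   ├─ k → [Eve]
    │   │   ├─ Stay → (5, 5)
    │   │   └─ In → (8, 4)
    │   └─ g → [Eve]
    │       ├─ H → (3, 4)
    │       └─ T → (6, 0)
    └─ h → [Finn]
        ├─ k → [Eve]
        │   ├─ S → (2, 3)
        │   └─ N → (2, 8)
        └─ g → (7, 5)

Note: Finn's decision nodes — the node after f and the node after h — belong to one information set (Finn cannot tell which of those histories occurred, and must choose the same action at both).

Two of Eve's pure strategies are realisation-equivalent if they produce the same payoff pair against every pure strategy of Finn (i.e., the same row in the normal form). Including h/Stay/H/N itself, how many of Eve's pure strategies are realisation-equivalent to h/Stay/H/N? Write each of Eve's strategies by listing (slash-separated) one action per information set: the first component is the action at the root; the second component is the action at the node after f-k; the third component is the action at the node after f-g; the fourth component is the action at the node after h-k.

4

Row for h/Stay/H/N (columns k, g): (2,8) (7,5).
Under h/Stay/H/N, Eve's choice at the node after f-k and at the node after f-g can never be reached regardless of what Finn does, so varying those choices leaves every outcome unchanged.
Holding the reachable choices fixed and varying the unreachable ones freely already gives 2 × 2 = 4 equivalent strategies.
No other strategy reproduces this row, so those 4 are the full class: h/Stay/H/N, h/Stay/T/N, h/In/H/N, h/In/T/N.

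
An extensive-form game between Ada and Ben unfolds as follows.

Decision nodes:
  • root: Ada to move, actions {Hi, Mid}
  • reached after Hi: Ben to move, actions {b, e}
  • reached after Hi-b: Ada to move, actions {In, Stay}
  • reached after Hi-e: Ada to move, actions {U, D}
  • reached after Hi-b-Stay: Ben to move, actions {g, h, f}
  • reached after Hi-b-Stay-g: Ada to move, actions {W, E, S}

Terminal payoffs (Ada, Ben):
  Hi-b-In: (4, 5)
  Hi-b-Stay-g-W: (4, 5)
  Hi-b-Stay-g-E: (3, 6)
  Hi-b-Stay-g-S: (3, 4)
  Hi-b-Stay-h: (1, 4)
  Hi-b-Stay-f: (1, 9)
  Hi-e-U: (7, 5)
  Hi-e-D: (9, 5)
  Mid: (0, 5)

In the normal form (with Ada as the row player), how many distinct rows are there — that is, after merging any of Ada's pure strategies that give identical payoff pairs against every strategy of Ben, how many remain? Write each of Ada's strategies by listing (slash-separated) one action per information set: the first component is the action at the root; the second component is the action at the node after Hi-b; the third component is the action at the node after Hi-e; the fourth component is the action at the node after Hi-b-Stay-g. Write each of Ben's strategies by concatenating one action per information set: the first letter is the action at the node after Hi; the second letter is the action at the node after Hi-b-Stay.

Ada has 24 pure strategies: Hi/In/U/W, Hi/In/U/E, Hi/In/U/S, Hi/In/D/W, Hi/In/D/E, Hi/In/D/S, Hi/Stay/U/W, Hi/Stay/U/E, Hi/Stay/U/S, Hi/Stay/D/W, Hi/Stay/D/E, Hi/Stay/D/S, Mid/In/U/W, Mid/In/U/E, Mid/In/U/S, Mid/In/D/W, Mid/In/D/E, Mid/In/D/S, Mid/Stay/U/W, Mid/Stay/U/E, Mid/Stay/U/S, Mid/Stay/D/W, Mid/Stay/D/E, Mid/Stay/D/S. Columns: bg, bh, bf, eg, eh, ef.
{Hi/In/U/W, Hi/In/U/E, Hi/In/U/S} → row (4,5) (4,5) (4,5) (7,5) (7,5) (7,5)
{Hi/In/D/W, Hi/In/D/E, Hi/In/D/S} → row (4,5) (4,5) (4,5) (9,5) (9,5) (9,5)
{Hi/Stay/U/W} → row (4,5) (1,4) (1,9) (7,5) (7,5) (7,5)
{Hi/Stay/U/E} → row (3,6) (1,4) (1,9) (7,5) (7,5) (7,5)
{Hi/Stay/U/S} → row (3,4) (1,4) (1,9) (7,5) (7,5) (7,5)
{Hi/Stay/D/W} → row (4,5) (1,4) (1,9) (9,5) (9,5) (9,5)
{Hi/Stay/D/E} → row (3,6) (1,4) (1,9) (9,5) (9,5) (9,5)
{Hi/Stay/D/S} → row (3,4) (1,4) (1,9) (9,5) (9,5) (9,5)
{Mid/In/U/W, Mid/In/U/E, Mid/In/U/S, Mid/In/D/W, Mid/In/D/E, Mid/In/D/S, Mid/Stay/U/W, Mid/Stay/U/E, Mid/Stay/U/S, Mid/Stay/D/W, Mid/Stay/D/E, Mid/Stay/D/S} → row (0,5) (0,5) (0,5) (0,5) (0,5) (0,5)
That's 9 distinct rows out of 24 strategies.

9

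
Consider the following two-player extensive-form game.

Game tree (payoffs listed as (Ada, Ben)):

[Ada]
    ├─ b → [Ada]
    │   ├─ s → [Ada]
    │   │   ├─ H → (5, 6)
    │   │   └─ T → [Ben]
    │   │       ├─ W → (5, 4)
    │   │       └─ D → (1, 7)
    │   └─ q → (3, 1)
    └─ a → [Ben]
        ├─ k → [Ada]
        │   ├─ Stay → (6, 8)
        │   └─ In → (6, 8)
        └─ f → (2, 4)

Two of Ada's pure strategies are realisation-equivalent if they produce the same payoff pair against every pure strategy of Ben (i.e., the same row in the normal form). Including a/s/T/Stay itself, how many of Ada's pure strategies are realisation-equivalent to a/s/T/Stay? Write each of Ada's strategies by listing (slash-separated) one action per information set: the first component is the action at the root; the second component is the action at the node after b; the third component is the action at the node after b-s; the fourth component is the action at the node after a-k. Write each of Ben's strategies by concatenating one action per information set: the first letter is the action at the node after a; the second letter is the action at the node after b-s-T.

8

Row for a/s/T/Stay (columns kW, kD, fW, fD): (6,8) (6,8) (2,4) (2,4).
Under a/s/T/Stay, Ada's choice at the node after b and at the node after b-s can never be reached regardless of what Ben does, so varying those choices leaves every outcome unchanged.
Holding the reachable choices fixed and varying the unreachable ones freely already gives 2 × 2 = 4 equivalent strategies.
Checking the remaining rows, a/s/H/In, a/s/T/In, a/q/H/In, a/q/T/In also happen to give the same payoffs in every column, bringing the total to 8: a/s/H/Stay, a/s/H/In, a/s/T/Stay, a/s/T/In, a/q/H/Stay, a/q/H/In, a/q/T/Stay, a/q/T/In.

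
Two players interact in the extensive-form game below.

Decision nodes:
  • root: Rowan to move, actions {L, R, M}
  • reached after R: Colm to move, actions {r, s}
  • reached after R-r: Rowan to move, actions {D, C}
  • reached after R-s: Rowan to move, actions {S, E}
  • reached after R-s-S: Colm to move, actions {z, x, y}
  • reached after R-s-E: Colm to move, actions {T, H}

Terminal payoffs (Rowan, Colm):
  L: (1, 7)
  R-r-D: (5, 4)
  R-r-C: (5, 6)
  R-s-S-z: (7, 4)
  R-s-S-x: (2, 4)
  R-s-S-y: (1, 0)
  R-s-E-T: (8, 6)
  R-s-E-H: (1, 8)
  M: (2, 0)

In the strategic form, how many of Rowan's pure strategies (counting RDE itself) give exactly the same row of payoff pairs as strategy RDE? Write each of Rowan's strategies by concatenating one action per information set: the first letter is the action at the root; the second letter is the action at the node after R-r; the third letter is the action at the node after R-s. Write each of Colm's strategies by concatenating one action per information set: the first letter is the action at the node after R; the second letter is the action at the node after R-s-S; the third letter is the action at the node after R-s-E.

Row for RDE (columns rzT, rzH, rxT, rxH, ryT, ryH, szT, szH, sxT, sxH, syT, syH): (5,4) (5,4) (5,4) (5,4) (5,4) (5,4) (8,6) (1,8) (8,6) (1,8) (8,6) (1,8).
Every one of Rowan's information sets is on the play path for some reply by Colm when Rowan follows RDE.
Changing the action at any of them therefore changes at least one column, so only RDE itself gives this row.

1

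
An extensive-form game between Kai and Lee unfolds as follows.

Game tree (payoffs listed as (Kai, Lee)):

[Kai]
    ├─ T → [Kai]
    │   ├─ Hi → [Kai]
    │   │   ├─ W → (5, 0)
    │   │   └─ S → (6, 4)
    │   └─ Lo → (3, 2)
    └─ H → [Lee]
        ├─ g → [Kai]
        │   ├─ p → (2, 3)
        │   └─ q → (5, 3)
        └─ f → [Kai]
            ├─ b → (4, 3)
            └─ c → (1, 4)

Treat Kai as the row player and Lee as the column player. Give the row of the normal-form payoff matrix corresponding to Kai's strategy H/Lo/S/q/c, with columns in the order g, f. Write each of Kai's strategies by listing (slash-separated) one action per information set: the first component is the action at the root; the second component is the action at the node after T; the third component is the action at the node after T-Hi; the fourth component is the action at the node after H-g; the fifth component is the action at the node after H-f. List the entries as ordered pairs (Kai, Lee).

vs g: Kai plays H → Lee plays g at [H] → Kai plays q at [H-g] → (5, 3)
vs f: Kai plays H → Lee plays f at [H] → Kai plays c at [H-f] → (1, 4)

(5,3) (1,4)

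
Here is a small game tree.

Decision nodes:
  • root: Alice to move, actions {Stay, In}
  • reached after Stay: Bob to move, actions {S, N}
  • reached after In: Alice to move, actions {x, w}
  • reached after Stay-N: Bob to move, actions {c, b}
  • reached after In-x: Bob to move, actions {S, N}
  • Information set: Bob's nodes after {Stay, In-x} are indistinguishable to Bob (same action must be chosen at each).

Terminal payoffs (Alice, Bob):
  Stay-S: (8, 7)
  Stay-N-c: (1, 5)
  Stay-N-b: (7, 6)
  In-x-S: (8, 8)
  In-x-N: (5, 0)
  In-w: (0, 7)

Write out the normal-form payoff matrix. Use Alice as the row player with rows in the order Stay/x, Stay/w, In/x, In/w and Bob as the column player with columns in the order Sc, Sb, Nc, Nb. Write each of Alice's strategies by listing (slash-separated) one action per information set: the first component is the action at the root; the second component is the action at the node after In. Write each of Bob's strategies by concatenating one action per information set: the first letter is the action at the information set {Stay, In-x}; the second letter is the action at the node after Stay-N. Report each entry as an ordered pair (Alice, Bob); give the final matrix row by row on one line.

             Sc       Sb       Nc       Nb
Stay/x    (8,7)    (8,7)    (1,5)    (7,6)
Stay/w    (8,7)    (8,7)    (1,5)    (7,6)
  In/x    (8,8)    (8,8)    (5,0)    (5,0)
  In/w    (0,7)    (0,7)    (0,7)    (0,7)

Stay/x: (8,7) (8,7) (1,5) (7,6) | Stay/w: (8,7) (8,7) (1,5) (7,6) | In/x: (8,8) (8,8) (5,0) (5,0) | In/w: (0,7) (0,7) (0,7) (0,7)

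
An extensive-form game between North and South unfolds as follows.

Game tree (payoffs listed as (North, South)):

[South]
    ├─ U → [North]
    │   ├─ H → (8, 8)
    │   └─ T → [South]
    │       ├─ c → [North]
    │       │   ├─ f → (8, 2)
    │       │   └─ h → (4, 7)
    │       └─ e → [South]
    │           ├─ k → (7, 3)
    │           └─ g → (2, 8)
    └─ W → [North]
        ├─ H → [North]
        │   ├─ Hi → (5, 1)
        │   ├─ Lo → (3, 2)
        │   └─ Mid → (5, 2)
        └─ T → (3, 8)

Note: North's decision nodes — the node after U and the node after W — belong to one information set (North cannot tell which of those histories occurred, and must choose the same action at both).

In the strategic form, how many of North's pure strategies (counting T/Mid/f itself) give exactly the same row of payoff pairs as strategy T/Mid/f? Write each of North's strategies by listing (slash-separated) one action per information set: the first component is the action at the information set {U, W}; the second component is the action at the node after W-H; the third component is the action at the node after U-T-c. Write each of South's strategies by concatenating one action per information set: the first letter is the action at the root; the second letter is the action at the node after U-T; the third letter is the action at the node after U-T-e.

3

Row for T/Mid/f (columns Uck, Ucg, Uek, Ueg, Wck, Wcg, Wek, Weg): (8,2) (8,2) (7,3) (2,8) (3,8) (3,8) (3,8) (3,8).
Under T/Mid/f, North's choice at the node after W-H can never be reached regardless of what South does, so varying those choices leaves every outcome unchanged.
Holding the reachable choices fixed and varying the unreachable one freely already gives 3 equivalent strategies.
No other strategy reproduces this row, so those 3 are the full class: T/Hi/f, T/Lo/f, T/Mid/f.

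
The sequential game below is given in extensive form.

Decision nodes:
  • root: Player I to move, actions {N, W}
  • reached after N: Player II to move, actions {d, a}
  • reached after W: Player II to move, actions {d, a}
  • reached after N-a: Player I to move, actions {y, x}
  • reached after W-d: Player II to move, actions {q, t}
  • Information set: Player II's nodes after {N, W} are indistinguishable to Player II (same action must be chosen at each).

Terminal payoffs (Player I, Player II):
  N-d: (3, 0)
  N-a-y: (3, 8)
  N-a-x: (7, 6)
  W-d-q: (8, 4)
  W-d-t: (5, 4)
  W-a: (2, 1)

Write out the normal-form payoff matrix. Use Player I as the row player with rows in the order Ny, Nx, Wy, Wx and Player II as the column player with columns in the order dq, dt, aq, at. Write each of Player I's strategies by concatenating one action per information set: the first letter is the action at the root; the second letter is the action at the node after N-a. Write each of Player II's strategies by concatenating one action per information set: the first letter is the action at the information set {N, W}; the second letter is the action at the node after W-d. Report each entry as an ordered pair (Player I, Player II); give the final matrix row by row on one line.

Ny: (3,0) (3,0) (3,8) (3,8) | Nx: (3,0) (3,0) (7,6) (7,6) | Wy: (8,4) (5,4) (2,1) (2,1) | Wx: (8,4) (5,4) (2,1) (2,1)

Row Ny: dq→(3,0), dt→(3,0), aq→(3,8), at→(3,8)
Row Nx: dq→(3,0), dt→(3,0), aq→(7,6), at→(7,6)
Row Wy: dq→(8,4), dt→(5,4), aq→(2,1), at→(2,1)
Row Wx: dq→(8,4), dt→(5,4), aq→(2,1), at→(2,1)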